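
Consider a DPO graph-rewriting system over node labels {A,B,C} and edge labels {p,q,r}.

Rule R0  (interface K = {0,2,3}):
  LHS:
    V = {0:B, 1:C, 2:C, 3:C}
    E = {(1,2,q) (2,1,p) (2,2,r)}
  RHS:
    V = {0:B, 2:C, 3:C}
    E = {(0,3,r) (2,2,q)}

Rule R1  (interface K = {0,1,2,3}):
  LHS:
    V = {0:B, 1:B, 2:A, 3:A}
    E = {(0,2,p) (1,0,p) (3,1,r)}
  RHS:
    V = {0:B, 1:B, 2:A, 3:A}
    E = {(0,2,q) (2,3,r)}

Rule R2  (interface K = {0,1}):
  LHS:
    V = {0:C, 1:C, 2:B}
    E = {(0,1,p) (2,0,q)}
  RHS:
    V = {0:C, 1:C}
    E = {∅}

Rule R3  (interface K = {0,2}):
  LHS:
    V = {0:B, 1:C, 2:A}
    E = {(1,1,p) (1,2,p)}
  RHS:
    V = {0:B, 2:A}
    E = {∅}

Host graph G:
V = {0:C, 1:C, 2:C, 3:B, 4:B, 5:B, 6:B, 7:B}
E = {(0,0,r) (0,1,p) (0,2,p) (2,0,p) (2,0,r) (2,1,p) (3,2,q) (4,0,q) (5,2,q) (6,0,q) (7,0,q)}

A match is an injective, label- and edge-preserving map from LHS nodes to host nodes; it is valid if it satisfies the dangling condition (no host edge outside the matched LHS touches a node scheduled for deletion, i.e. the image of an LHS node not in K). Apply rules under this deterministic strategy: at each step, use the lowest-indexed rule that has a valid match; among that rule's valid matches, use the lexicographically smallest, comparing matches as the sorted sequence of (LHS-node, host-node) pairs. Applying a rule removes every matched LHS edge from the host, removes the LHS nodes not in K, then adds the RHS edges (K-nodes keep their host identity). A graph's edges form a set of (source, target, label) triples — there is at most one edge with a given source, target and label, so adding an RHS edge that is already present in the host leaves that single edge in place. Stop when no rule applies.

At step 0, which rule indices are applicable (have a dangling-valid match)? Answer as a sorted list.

Answer: [R2]

Steps:
R0: no valid match — LHS pattern not found
R1: no valid match — LHS pattern not found
R2: 10 valid matches — {0↦0, 1↦1, 2↦4}, {0↦0, 1↦1, 2↦6}, {0↦0, 1↦1, 2↦7} (+7 more)
R3: no valid match — LHS pattern not found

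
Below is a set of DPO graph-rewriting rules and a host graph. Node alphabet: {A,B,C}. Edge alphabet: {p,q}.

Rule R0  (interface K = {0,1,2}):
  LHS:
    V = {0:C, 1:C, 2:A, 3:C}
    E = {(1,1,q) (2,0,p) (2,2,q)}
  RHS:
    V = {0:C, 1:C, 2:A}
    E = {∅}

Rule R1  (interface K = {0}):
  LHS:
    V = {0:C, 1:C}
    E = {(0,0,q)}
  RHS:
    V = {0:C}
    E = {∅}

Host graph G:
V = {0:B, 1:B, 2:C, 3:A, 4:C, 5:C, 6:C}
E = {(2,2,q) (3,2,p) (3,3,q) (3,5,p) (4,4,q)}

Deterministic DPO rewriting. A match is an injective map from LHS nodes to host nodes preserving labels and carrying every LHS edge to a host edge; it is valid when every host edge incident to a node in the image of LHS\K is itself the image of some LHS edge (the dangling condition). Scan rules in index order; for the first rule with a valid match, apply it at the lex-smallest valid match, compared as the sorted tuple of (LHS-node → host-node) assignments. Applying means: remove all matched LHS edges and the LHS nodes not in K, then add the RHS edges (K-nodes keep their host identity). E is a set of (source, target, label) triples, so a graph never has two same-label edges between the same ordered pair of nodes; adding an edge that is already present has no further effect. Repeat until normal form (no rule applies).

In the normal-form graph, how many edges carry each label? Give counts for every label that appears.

Answer: p:1

Derivation:
[0] host  ⇒  7 nodes, 5 edges  {2-q->2 3-p->2 3-q->3 3-p->5 4-q->4}
[1] R0 @ {0↦2, 1↦4, 2↦3, 3↦6}  ⇒  6 nodes, 2 edges  {2-q->2 3-p->5}
[2] R1 @ {0↦2, 1↦4}  ⇒  5 nodes, 1 edges  {3-p->5}
normal form: no rule applies after step 2
NF edges: [(3, 5, 'p')]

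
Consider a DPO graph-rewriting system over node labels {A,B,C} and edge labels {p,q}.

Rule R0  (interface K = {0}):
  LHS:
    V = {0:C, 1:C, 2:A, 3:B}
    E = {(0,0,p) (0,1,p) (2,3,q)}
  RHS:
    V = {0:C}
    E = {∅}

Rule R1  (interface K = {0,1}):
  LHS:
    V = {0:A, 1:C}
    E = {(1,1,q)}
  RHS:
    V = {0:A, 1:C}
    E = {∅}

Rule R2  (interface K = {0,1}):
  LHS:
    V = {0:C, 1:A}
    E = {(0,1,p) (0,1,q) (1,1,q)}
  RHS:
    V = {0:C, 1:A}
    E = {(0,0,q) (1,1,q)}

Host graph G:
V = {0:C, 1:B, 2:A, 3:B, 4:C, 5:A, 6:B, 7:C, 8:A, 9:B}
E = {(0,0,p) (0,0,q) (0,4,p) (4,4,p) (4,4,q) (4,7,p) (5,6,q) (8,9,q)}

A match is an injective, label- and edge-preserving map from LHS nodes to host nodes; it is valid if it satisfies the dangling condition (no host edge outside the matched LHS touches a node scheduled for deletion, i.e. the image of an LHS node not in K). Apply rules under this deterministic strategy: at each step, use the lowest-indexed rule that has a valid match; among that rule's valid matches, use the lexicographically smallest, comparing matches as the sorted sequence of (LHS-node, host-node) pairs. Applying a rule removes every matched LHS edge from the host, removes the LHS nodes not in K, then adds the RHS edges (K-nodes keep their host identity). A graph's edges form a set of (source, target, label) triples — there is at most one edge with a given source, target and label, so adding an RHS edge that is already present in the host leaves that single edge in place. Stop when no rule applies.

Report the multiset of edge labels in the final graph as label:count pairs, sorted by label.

Answer: (no edges)

Derivation:
[0] host  ⇒  10 nodes, 8 edges  {0-p->0 0-q->0 0-p->4 4-p->4 4-q->4 4-p->7 5-q->6 8-q->9}
[1] R0 @ {0↦4, 1↦7, 2↦5, 3↦6}  ⇒  7 nodes, 5 edges  {0-p->0 0-q->0 0-p->4 4-q->4 8-q->9}
[2] R1 @ {0↦2, 1↦0}  ⇒  7 nodes, 4 edges  {0-p->0 0-p->4 4-q->4 8-q->9}
[3] R1 @ {0↦2, 1↦4}  ⇒  7 nodes, 3 edges  {0-p->0 0-p->4 8-q->9}
[4] R0 @ {0↦0, 1↦4, 2↦8, 3↦9}  ⇒  4 nodes, 0 edges  {∅}
normal form: no rule applies after step 4
NF edges: []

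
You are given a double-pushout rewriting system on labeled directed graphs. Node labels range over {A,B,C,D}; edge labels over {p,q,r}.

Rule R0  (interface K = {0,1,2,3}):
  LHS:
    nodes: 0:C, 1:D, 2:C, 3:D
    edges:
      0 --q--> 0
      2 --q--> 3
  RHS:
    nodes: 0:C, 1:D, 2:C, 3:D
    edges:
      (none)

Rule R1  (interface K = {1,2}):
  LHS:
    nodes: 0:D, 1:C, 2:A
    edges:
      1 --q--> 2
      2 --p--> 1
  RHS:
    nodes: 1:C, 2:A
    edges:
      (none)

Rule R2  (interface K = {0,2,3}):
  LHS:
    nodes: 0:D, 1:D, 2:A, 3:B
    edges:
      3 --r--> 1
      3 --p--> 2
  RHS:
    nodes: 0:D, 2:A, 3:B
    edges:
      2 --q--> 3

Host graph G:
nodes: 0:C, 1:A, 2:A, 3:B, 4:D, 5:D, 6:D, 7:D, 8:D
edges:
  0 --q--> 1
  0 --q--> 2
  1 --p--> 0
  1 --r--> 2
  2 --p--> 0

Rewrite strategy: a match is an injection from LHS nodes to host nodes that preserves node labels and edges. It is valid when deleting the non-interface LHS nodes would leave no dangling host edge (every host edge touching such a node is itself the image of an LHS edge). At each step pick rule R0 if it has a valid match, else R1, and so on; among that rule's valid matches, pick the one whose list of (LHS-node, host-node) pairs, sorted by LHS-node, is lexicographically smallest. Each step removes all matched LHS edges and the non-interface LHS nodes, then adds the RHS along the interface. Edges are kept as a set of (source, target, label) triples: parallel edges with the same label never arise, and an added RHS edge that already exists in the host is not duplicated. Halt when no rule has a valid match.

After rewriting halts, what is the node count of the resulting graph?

[0] host  ⇒  9 nodes, 5 edges  {0-q->1 0-q->2 1-p->0 1-r->2 2-p->0}
[1] R1 @ {0↦4, 1↦0, 2↦1}  ⇒  8 nodes, 3 edges  {0-q->2 1-r->2 2-p->0}
[2] R1 @ {0↦5, 1↦0, 2↦2}  ⇒  7 nodes, 1 edges  {1-r->2}
halt: no rule applies after step 2
NF nodes: {0:C, 1:A, 2:A, 3:B, 6:D, 7:D, 8:D}

Answer: 7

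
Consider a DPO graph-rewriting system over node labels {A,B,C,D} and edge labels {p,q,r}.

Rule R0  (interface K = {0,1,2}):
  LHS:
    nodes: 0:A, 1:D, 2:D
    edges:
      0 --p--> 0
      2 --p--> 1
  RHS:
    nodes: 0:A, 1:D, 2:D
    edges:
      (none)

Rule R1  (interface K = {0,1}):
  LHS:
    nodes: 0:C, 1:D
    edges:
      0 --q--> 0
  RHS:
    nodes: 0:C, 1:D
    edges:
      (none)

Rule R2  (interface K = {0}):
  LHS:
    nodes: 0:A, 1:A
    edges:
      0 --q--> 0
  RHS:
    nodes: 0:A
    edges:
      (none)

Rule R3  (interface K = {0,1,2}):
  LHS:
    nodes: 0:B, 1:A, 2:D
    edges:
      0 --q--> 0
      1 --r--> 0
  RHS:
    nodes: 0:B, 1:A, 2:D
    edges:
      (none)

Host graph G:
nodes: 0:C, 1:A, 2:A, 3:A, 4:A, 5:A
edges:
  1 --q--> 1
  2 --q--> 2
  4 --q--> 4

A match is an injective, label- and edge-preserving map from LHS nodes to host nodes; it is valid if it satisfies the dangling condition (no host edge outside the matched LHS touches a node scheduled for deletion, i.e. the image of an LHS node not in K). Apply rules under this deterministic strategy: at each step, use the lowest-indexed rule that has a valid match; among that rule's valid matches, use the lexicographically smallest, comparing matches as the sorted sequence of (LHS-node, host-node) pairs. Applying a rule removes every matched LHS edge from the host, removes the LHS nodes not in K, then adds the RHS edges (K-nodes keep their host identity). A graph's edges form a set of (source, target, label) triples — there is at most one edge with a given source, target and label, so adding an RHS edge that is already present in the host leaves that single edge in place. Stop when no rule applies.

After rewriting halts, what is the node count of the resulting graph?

[0] host  ⇒  6 nodes, 3 edges  {1-q->1 2-q->2 4-q->4}
[1] R2 @ {0↦1, 1↦3}  ⇒  5 nodes, 2 edges  {2-q->2 4-q->4}
[2] R2 @ {0↦2, 1↦1}  ⇒  4 nodes, 1 edges  {4-q->4}
[3] R2 @ {0↦4, 1↦2}  ⇒  3 nodes, 0 edges  {∅}
halt: no rule applies after step 3
NF nodes: {0:C, 4:A, 5:A}

Answer: 3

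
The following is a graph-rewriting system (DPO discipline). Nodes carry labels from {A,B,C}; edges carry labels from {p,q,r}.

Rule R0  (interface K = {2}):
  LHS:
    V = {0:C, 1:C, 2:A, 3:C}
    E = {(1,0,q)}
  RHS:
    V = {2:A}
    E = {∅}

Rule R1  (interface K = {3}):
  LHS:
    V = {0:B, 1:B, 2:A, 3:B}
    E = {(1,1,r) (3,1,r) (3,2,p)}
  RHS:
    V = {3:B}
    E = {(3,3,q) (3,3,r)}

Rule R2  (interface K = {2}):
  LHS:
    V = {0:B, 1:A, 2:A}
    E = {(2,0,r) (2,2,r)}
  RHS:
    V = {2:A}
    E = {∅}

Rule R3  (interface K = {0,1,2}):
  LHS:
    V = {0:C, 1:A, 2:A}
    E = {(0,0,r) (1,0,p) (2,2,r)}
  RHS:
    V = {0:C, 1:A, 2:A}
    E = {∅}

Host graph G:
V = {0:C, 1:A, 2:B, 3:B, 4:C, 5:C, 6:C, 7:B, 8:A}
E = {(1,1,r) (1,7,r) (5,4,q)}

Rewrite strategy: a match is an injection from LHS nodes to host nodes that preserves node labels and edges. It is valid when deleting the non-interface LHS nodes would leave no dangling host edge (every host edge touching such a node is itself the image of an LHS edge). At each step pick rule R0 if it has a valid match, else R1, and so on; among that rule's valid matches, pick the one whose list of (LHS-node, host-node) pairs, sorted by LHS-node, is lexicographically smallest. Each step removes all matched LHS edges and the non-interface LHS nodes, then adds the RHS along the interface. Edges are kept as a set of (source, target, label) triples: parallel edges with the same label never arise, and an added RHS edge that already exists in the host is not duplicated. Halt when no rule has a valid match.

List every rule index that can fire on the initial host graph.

Answer: [R0,R2]

Derivation:
R0: 4 valid matches — {0↦4, 1↦5, 2↦1, 3↦0}, {0↦4, 1↦5, 2↦1, 3↦6}, {0↦4, 1↦5, 2↦8, 3↦0} (+1 more)
R1: no valid match — LHS pattern not found
R2: 1 valid match — {0↦7, 1↦8, 2↦1}
R3: no valid match — LHS pattern not found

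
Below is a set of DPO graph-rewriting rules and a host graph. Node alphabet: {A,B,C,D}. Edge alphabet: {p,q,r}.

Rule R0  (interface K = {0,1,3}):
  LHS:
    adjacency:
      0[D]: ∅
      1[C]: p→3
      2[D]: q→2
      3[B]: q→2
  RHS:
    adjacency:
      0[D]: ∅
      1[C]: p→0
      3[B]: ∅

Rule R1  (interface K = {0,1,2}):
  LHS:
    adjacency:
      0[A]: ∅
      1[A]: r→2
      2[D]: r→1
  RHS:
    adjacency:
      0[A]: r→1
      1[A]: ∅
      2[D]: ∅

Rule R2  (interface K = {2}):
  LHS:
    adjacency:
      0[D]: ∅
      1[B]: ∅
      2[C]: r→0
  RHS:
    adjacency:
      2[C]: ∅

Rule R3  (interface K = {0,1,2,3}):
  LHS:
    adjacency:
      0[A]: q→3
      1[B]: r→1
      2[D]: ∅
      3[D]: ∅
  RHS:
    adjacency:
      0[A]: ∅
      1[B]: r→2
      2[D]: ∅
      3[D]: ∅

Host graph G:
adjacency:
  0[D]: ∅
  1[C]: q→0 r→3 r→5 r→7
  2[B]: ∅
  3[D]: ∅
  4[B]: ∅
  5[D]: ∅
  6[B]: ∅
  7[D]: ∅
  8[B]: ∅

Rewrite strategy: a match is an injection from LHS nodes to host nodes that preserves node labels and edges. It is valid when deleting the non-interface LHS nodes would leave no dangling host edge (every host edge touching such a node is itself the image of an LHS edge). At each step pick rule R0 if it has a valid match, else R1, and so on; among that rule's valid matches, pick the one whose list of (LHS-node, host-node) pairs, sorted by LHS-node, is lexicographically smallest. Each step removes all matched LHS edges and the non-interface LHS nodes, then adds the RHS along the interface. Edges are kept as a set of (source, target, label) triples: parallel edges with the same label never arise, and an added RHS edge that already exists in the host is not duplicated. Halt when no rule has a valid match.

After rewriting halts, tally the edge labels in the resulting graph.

Answer: q:1

Rewrite trace:
[0] host  ⇒  9 nodes, 4 edges  {1-q->0 1-r->3 1-r->5 1-r->7}
[1] R2 @ {0↦3, 1↦2, 2↦1}  ⇒  7 nodes, 3 edges  {1-q->0 1-r->5 1-r->7}
[2] R2 @ {0↦5, 1↦4, 2↦1}  ⇒  5 nodes, 2 edges  {1-q->0 1-r->7}
[3] R2 @ {0↦7, 1↦6, 2↦1}  ⇒  3 nodes, 1 edges  {1-q->0}
halt: no rule applies after step 3
NF edges: [(1, 0, 'q')]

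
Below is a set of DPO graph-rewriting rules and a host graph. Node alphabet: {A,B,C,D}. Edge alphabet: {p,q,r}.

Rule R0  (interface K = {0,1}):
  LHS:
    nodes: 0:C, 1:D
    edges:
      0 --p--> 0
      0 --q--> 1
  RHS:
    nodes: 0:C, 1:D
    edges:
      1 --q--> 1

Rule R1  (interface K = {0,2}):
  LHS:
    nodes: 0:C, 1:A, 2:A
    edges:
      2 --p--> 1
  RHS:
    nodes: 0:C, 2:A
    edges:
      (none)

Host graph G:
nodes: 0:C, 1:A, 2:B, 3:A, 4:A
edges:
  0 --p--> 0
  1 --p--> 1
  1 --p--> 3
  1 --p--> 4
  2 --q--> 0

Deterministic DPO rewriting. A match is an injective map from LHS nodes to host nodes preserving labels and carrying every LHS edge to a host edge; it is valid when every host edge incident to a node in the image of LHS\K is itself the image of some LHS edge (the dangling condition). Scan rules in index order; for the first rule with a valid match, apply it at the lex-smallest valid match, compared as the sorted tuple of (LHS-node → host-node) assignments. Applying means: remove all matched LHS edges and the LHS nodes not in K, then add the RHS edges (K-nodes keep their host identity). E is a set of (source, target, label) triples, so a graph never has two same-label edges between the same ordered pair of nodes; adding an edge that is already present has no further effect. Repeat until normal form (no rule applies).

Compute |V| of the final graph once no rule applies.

start.  V:5 E:5  edges: 0-p->0 1-p->1 1-p->3 1-p->4 2-q->0
1. fire R1 via {0↦0, 1↦3, 2↦1}  →  V:4 E:4  edges: 0-p->0 1-p->1 1-p->4 2-q->0
2. fire R1 via {0↦0, 1↦4, 2↦1}  →  V:3 E:3  edges: 0-p->0 1-p->1 2-q->0
halt: no rule applies after step 2
NF nodes: {0:C, 1:A, 2:B}

Answer: 3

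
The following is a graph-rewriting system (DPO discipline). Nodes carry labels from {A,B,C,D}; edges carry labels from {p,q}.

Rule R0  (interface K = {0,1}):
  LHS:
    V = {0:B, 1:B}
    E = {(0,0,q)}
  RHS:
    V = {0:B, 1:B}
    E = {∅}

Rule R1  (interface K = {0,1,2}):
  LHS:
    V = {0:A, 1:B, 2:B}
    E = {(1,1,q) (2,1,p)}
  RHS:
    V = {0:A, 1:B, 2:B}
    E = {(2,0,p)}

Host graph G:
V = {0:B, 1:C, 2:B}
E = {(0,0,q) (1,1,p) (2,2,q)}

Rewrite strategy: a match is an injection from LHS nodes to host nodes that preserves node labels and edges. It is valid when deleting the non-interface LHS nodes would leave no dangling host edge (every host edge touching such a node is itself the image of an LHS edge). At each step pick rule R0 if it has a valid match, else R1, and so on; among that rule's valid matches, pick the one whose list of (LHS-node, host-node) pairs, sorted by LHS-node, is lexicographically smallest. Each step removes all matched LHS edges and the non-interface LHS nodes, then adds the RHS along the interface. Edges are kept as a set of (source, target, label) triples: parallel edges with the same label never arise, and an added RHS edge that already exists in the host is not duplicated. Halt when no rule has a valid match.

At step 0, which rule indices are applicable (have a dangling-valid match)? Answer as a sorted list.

Answer: [R0]

Rewrite trace:
R0: 2 valid matches — {0↦0, 1↦2}, {0↦2, 1↦0}
R1: no valid match — LHS pattern not found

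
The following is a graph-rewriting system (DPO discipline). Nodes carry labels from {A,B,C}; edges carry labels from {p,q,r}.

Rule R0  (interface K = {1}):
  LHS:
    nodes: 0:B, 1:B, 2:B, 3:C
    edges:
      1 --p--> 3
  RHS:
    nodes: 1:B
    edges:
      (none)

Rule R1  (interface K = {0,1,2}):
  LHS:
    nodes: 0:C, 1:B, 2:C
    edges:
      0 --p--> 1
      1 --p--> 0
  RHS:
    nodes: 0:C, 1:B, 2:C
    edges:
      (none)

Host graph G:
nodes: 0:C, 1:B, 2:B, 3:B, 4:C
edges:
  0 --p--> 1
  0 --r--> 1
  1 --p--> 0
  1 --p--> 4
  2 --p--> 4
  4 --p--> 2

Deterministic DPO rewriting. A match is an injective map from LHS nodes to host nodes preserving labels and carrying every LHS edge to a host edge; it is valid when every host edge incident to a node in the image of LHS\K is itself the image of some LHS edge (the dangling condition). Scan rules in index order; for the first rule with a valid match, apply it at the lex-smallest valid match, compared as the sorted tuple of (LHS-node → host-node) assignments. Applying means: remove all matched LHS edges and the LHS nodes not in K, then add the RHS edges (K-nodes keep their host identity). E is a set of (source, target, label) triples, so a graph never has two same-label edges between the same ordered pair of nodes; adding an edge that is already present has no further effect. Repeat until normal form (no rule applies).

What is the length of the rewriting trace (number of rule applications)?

Answer: 3

Derivation:
[0] host  ⇒  5 nodes, 6 edges  {0-p->1 0-r->1 1-p->0 1-p->4 2-p->4 4-p->2}
[1] R1 @ {0↦0, 1↦1, 2↦4}  ⇒  5 nodes, 4 edges  {0-r->1 1-p->4 2-p->4 4-p->2}
[2] R1 @ {0↦4, 1↦2, 2↦0}  ⇒  5 nodes, 2 edges  {0-r->1 1-p->4}
[3] R0 @ {0↦2, 1↦1, 2↦3, 3↦4}  ⇒  2 nodes, 1 edges  {0-r->1}
final graph: no rule applies after step 3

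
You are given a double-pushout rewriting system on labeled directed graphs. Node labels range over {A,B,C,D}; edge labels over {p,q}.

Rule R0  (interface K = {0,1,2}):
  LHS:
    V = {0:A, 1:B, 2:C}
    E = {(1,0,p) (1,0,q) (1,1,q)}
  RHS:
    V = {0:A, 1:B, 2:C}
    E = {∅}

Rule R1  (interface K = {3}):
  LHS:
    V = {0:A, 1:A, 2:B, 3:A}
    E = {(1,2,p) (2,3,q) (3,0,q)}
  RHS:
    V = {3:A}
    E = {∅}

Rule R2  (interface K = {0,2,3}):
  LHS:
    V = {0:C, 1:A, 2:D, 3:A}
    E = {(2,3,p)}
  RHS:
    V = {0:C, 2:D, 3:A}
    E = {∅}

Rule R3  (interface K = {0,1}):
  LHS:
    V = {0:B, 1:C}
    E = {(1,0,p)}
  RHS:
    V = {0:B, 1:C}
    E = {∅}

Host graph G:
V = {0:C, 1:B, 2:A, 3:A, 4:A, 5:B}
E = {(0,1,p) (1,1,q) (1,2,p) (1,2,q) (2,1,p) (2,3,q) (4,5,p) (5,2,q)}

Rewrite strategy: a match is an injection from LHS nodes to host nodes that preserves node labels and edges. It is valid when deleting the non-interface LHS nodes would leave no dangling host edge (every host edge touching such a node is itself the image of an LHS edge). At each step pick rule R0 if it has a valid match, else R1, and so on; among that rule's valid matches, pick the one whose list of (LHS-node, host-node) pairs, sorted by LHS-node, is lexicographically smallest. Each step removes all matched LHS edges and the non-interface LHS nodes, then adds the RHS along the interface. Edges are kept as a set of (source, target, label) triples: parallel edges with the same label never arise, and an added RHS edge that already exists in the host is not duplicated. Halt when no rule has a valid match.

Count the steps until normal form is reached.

initial: |V|=6 |E|=8  E = 0-p->1 1-q->1 1-p->2 1-q->2 2-p->1 2-q->3 4-p->5 5-q->2
step 1: apply R0 at {0↦2, 1↦1, 2↦0}  → |V|=6 |E|=5  E = 0-p->1 2-p->1 2-q->3 4-p->5 5-q->2
step 2: apply R1 at {0↦3, 1↦4, 2↦5, 3↦2}  → |V|=3 |E|=2  E = 0-p->1 2-p->1
step 3: apply R3 at {0↦1, 1↦0}  → |V|=3 |E|=1  E = 2-p->1
halt: no rule applies after step 3

Answer: 3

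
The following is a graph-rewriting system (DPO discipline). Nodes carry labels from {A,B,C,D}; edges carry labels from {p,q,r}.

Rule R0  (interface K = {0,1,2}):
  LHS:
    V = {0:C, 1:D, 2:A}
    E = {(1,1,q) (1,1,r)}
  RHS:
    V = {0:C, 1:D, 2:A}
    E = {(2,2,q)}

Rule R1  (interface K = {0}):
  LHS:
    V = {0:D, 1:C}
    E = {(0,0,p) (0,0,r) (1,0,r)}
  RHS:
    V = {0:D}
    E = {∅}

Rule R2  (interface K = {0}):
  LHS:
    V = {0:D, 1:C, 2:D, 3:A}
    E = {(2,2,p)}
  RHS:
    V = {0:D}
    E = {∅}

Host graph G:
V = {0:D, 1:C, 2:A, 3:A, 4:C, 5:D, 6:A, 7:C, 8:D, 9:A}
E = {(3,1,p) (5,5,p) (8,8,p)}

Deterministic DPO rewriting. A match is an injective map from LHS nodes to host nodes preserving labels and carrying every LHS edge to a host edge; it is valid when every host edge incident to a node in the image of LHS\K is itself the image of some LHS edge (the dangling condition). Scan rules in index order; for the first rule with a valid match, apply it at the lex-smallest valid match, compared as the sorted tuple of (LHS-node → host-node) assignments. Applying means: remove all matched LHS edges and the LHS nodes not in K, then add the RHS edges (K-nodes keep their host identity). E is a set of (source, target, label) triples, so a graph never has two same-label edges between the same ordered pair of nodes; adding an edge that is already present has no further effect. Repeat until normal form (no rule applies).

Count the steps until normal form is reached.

Answer: 2

Steps:
initial: |V|=10 |E|=3  E = 3-p->1 5-p->5 8-p->8
step 1: apply R2 at {0↦0, 1↦4, 2↦5, 3↦2}  → |V|=7 |E|=2  E = 3-p->1 8-p->8
step 2: apply R2 at {0↦0, 1↦7, 2↦8, 3↦6}  → |V|=4 |E|=1  E = 3-p->1
normal form: no rule applies after step 2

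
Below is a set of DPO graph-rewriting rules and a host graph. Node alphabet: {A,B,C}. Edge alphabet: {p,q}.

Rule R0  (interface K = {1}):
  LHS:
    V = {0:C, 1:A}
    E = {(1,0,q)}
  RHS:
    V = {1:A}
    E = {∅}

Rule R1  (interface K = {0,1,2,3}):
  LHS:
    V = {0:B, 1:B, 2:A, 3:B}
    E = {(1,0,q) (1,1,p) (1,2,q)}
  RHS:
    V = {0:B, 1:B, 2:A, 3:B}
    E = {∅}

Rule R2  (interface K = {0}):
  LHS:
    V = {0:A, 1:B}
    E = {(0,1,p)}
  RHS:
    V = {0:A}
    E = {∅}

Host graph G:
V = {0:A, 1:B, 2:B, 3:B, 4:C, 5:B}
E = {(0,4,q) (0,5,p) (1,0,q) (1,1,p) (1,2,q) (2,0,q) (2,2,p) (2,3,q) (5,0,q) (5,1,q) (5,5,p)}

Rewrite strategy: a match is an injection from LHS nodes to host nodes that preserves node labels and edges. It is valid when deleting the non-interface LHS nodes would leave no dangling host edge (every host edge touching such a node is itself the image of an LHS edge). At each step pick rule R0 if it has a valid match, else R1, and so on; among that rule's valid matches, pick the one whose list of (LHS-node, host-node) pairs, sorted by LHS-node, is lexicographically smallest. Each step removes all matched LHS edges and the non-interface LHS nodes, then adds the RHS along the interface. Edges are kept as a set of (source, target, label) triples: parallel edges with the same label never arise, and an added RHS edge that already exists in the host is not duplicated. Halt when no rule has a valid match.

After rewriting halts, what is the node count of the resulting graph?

start.  V:6 E:11  edges: 0-q->4 0-p->5 1-q->0 1-p->1 1-q->2 2-q->0 2-p->2 2-q->3 5-q->0 5-q->1 5-p->5
1. fire R0 via {0↦4, 1↦0}  →  V:5 E:10  edges: 0-p->5 1-q->0 1-p->1 1-q->2 2-q->0 2-p->2 2-q->3 5-q->0 5-q->1 5-p->5
2. fire R1 via {0↦1, 1↦5, 2↦0, 3↦2}  →  V:5 E:7  edges: 0-p->5 1-q->0 1-p->1 1-q->2 2-q->0 2-p->2 2-q->3
3. fire R1 via {0↦2, 1↦1, 2↦0, 3↦3}  →  V:5 E:4  edges: 0-p->5 2-q->0 2-p->2 2-q->3
4. fire R1 via {0↦3, 1↦2, 2↦0, 3↦1}  →  V:5 E:1  edges: 0-p->5
5. fire R2 via {0↦0, 1↦5}  →  V:4 E:0  edges: ∅
halt: no rule applies after step 5
NF nodes: {0:A, 1:B, 2:B, 3:B}

Answer: 4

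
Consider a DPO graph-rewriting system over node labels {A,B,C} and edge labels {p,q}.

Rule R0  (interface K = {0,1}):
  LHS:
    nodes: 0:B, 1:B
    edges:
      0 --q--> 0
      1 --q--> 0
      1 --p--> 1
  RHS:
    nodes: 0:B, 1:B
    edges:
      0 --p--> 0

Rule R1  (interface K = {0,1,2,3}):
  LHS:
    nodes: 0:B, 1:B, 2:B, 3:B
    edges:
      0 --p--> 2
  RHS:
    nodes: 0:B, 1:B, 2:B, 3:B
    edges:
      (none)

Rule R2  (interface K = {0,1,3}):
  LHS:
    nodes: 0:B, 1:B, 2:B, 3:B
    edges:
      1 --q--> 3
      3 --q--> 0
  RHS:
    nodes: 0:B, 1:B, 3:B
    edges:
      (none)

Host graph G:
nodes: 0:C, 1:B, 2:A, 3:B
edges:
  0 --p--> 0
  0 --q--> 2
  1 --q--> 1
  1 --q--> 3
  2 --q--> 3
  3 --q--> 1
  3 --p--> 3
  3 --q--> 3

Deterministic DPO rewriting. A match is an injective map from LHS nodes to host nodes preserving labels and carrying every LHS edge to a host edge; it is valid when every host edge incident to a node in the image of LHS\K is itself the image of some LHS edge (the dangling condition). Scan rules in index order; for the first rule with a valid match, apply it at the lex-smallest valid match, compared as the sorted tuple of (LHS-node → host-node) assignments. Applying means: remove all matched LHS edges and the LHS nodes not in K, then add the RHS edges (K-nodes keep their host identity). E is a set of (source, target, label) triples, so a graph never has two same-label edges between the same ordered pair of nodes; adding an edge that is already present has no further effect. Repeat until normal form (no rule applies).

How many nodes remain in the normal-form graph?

Answer: 4

Derivation:
start.  V:4 E:8  edges: 0-p->0 0-q->2 1-q->1 1-q->3 2-q->3 3-q->1 3-p->3 3-q->3
1. fire R0 via {0↦1, 1↦3}  →  V:4 E:6  edges: 0-p->0 0-q->2 1-p->1 1-q->3 2-q->3 3-q->3
2. fire R0 via {0↦3, 1↦1}  →  V:4 E:4  edges: 0-p->0 0-q->2 2-q->3 3-p->3
halt: no rule applies after step 2
NF nodes: {0:C, 1:B, 2:A, 3:B}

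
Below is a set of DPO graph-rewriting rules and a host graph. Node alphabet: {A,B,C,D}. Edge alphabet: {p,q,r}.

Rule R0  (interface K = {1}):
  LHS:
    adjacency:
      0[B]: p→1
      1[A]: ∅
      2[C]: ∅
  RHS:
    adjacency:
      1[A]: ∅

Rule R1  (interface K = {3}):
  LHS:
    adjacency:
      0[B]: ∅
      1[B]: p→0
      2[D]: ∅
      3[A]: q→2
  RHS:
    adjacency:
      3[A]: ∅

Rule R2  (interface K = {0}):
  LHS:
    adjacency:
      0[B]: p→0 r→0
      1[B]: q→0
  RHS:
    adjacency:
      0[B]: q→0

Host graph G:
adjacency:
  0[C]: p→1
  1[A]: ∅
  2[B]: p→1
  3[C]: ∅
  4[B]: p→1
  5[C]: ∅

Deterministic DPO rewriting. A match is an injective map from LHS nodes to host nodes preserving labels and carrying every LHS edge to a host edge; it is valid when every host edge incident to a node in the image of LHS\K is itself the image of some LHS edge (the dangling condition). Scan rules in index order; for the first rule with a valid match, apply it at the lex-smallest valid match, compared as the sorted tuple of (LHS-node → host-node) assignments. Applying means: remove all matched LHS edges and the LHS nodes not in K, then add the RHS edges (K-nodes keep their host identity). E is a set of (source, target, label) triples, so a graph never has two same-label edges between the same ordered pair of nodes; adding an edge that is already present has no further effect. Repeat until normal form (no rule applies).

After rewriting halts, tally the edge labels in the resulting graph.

Answer: p:1

Rewrite trace:
[0] host  ⇒  6 nodes, 3 edges  {0-p->1 2-p->1 4-p->1}
[1] R0 @ {0↦2, 1↦1, 2↦3}  ⇒  4 nodes, 2 edges  {0-p->1 4-p->1}
[2] R0 @ {0↦4, 1↦1, 2↦5}  ⇒  2 nodes, 1 edges  {0-p->1}
halt: no rule applies after step 2
NF edges: [(0, 1, 'p')]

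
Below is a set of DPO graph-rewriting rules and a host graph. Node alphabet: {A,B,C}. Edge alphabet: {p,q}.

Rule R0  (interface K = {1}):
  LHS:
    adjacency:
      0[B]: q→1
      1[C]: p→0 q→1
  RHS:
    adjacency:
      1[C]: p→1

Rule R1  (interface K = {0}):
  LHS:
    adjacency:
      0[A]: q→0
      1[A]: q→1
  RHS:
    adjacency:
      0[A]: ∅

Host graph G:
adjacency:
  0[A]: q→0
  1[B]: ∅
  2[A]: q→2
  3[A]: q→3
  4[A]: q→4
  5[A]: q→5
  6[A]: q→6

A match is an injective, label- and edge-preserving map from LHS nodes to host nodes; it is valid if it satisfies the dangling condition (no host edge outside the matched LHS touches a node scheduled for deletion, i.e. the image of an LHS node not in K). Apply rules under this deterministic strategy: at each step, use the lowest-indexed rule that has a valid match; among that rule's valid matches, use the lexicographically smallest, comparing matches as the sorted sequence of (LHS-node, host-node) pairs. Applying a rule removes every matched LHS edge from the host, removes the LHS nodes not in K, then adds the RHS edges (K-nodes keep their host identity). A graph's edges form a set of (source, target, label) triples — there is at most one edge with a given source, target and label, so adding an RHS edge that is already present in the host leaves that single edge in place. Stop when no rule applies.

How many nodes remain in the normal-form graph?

start.  V:7 E:6  edges: 0-q->0 2-q->2 3-q->3 4-q->4 5-q->5 6-q->6
1. fire R1 via {0↦0, 1↦2}  →  V:6 E:4  edges: 3-q->3 4-q->4 5-q->5 6-q->6
2. fire R1 via {0↦3, 1↦4}  →  V:5 E:2  edges: 5-q->5 6-q->6
3. fire R1 via {0↦5, 1↦6}  →  V:4 E:0  edges: ∅
final graph: no rule applies after step 3
NF nodes: {0:A, 1:B, 3:A, 5:A}

Answer: 4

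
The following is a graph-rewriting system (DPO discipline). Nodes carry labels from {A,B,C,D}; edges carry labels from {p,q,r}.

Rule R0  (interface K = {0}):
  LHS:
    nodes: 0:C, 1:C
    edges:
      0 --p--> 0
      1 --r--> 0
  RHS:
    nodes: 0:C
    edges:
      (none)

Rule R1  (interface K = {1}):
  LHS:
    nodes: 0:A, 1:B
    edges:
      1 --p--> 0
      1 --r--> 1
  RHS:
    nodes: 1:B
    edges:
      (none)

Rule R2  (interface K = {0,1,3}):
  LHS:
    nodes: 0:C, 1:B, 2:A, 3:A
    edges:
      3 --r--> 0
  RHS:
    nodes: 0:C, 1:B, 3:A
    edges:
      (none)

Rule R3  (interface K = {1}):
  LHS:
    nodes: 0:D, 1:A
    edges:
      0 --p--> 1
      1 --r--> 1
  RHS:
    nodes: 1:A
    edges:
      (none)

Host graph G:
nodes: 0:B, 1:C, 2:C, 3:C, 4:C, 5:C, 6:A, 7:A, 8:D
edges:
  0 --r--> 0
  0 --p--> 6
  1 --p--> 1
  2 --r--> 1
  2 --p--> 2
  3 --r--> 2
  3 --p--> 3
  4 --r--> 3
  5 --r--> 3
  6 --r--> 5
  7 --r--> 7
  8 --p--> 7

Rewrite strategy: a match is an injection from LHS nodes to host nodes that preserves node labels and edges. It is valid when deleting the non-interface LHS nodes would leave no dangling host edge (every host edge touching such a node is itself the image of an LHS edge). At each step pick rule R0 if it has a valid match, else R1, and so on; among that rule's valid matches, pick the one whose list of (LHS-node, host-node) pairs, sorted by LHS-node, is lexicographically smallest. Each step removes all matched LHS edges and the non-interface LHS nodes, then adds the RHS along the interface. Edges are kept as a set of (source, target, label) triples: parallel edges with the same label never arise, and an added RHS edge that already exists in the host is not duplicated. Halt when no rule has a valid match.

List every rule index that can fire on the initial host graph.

R0: 1 valid match — {0↦3, 1↦4}
R1: no valid match — 1 raw match, all fail dangling condition
R2: no valid match — 1 raw match, all fail dangling condition
R3: 1 valid match — {0↦8, 1↦7}

Answer: [R0,R3]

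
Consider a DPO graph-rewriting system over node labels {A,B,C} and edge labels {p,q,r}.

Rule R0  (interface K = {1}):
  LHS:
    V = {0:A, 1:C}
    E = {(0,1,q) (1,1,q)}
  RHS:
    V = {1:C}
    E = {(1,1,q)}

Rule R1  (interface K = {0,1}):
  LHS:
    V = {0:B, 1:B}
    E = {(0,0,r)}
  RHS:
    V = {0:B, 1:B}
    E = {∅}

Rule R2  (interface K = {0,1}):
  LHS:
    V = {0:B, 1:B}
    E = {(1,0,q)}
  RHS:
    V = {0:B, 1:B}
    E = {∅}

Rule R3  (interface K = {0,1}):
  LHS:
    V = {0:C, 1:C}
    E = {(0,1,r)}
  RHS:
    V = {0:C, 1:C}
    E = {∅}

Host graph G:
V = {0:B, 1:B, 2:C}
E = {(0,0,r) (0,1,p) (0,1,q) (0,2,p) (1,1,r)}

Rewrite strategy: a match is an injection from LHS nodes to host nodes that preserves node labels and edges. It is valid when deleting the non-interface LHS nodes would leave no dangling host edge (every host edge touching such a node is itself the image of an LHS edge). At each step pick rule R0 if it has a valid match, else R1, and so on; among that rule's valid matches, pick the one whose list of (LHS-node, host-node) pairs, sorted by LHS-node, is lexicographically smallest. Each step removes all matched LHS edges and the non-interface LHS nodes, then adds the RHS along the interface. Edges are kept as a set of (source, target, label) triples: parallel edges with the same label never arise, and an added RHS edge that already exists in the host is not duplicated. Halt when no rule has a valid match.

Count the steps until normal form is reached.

initial: |V|=3 |E|=5  E = 0-r->0 0-p->1 0-q->1 0-p->2 1-r->1
step 1: apply R1 at {0↦0, 1↦1}  → |V|=3 |E|=4  E = 0-p->1 0-q->1 0-p->2 1-r->1
step 2: apply R1 at {0↦1, 1↦0}  → |V|=3 |E|=3  E = 0-p->1 0-q->1 0-p->2
step 3: apply R2 at {0↦1, 1↦0}  → |V|=3 |E|=2  E = 0-p->1 0-p->2
halt: no rule applies after step 3

Answer: 3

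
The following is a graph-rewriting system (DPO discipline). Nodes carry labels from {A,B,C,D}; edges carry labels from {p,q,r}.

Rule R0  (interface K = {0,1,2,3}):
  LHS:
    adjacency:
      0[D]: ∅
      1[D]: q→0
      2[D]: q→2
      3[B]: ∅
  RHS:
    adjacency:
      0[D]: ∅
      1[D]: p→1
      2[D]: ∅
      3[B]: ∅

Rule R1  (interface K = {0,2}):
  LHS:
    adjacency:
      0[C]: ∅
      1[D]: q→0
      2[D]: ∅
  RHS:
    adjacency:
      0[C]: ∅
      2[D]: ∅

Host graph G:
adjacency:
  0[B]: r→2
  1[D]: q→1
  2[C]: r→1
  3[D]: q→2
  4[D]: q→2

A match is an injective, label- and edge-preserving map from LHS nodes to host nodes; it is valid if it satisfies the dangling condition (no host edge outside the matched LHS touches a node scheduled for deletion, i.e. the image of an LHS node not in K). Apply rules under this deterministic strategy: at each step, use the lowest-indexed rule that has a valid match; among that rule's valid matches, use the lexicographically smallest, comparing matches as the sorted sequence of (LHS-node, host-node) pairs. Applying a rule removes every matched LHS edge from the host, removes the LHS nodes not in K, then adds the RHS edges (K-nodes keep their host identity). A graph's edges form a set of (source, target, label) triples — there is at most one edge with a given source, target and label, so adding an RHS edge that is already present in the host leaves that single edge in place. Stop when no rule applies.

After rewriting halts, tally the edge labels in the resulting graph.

start.  V:5 E:5  edges: 0-r->2 1-q->1 2-r->1 3-q->2 4-q->2
1. fire R1 via {0↦2, 1↦3, 2↦1}  →  V:4 E:4  edges: 0-r->2 1-q->1 2-r->1 4-q->2
2. fire R1 via {0↦2, 1↦4, 2↦1}  →  V:3 E:3  edges: 0-r->2 1-q->1 2-r->1
normal form: no rule applies after step 2
NF edges: [(0, 2, 'r'), (1, 1, 'q'), (2, 1, 'r')]

Answer: q:1 r:2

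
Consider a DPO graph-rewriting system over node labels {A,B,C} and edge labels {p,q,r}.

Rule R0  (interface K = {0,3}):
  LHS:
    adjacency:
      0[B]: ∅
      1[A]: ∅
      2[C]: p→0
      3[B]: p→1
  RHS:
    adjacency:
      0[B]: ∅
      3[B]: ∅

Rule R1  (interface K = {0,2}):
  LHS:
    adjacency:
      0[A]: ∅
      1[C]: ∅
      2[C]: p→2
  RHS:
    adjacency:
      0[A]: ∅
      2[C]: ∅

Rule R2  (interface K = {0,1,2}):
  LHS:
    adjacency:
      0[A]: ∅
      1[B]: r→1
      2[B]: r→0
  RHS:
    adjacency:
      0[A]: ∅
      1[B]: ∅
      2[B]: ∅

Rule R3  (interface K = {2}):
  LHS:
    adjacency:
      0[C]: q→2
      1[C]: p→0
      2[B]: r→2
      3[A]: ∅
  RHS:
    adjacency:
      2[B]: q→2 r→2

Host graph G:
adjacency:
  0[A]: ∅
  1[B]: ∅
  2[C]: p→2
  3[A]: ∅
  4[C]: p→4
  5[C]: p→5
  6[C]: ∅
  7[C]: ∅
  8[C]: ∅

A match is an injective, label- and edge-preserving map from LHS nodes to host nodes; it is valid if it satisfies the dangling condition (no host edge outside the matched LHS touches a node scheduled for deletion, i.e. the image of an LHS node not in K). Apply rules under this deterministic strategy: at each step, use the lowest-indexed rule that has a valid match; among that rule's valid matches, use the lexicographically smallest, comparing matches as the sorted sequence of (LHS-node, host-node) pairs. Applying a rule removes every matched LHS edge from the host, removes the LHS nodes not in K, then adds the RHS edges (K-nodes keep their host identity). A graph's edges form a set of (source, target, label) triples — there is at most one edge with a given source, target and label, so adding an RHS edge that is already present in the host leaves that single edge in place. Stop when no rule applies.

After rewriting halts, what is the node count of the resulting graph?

start.  V:9 E:3  edges: 2-p->2 4-p->4 5-p->5
1. fire R1 via {0↦0, 1↦6, 2↦2}  →  V:8 E:2  edges: 4-p->4 5-p->5
2. fire R1 via {0↦0, 1↦2, 2↦4}  →  V:7 E:1  edges: 5-p->5
3. fire R1 via {0↦0, 1↦4, 2↦5}  →  V:6 E:0  edges: ∅
normal form: no rule applies after step 3
NF nodes: {0:A, 1:B, 3:A, 5:C, 7:C, 8:C}

Answer: 6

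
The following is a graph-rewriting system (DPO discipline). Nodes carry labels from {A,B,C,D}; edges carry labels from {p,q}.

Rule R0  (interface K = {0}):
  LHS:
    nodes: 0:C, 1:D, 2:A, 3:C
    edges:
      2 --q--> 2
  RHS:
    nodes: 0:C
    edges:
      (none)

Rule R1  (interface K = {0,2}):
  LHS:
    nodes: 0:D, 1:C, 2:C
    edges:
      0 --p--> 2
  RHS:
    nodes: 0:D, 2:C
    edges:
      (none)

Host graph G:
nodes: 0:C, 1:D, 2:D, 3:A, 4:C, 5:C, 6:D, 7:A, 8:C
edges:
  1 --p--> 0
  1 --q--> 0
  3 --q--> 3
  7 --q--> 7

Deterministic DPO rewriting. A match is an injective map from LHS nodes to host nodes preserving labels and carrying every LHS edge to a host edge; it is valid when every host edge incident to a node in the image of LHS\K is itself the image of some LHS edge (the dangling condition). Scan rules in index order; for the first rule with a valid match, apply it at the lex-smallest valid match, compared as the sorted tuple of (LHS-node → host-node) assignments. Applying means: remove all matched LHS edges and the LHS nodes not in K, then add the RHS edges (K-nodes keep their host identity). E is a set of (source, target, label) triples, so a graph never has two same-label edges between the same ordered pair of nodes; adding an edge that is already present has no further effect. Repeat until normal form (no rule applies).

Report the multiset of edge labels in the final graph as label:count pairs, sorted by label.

Answer: q:1

Rewrite trace:
[0] host  ⇒  9 nodes, 4 edges  {1-p->0 1-q->0 3-q->3 7-q->7}
[1] R0 @ {0↦0, 1↦2, 2↦3, 3↦4}  ⇒  6 nodes, 3 edges  {1-p->0 1-q->0 7-q->7}
[2] R0 @ {0↦0, 1↦6, 2↦7, 3↦5}  ⇒  3 nodes, 2 edges  {1-p->0 1-q->0}
[3] R1 @ {0↦1, 1↦8, 2↦0}  ⇒  2 nodes, 1 edges  {1-q->0}
halt: no rule applies after step 3
NF edges: [(1, 0, 'q')]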